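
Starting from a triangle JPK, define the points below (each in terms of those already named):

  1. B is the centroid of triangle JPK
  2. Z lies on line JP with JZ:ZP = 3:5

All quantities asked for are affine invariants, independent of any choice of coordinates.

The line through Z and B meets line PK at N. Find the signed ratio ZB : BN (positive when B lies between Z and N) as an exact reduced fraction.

Choose coordinates J = (0, 0), P = (1, 0), K = (0, 1).
1. B is the centroid of triangle JPK ⇒ B = (1/3, 1/3)
2. Z lies on line JP with JZ:ZP = 3:5 ⇒ Z = (3/8, 0)
line ZB meets PK at N = (2/7, 5/7)
B = Z + t·(N−Z) with t = 7/15, so ZB:BN = 7/15:8/15

ZB:BN = 7/8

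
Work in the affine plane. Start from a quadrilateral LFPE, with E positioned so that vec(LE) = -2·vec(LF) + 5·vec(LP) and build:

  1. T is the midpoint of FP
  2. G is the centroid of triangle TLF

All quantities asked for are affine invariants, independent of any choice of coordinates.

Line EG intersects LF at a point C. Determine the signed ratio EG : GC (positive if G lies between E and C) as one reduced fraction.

Choose coordinates L = (0, 0), F = (1, 0), P = (0, 1), E = (-2, 5).
1. T is the midpoint of FP ⇒ T = (1/2, 1/2)
2. G is the centroid of triangle TLF ⇒ G = (1/2, 1/6)
line EG meets LF at C = (17/29, 0)
G = E + t·(C−E) with t = 29/30, so EG:GC = 29/30:1/30

EG:GC = 29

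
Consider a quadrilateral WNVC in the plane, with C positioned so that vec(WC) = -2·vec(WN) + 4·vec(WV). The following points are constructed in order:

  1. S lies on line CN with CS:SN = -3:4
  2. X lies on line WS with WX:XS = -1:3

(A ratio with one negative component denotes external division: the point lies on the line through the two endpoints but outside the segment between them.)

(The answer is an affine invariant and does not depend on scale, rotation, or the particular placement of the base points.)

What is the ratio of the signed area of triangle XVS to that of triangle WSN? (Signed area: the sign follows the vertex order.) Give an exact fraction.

[XVS]:[WSN] = -33/32

Work in coordinates with W = (0, 0), N = (1, 0), V = (0, 1), C = (-2, 4).
1. S lies on line CN with CS:SN = -3:4 ⇒ S = (-11, 16)
2. X lies on line WS with WX:XS = -1:3 ⇒ X = (11/2, -8)
2·[XVS] = 33/2, 2·[WSN] = -16
[XVS]:[WSN] = 33/2:-16 = -33/32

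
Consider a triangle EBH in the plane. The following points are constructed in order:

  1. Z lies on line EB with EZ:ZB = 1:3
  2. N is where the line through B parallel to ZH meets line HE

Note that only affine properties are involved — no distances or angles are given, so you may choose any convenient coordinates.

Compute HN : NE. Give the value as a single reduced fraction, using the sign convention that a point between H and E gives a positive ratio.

HN:NE = -3/4

Choose coordinates E = (0, 0), B = (1, 0), H = (0, 1).
1. Z lies on line EB with EZ:ZB = 1:3 ⇒ Z = (1/4, 0)
2. N is where the line through B parallel to ZH meets line HE ⇒ N = (0, 4)
N = H + t·(E−H) with t = -3, so HN:NE = t:(1−t) = -3:4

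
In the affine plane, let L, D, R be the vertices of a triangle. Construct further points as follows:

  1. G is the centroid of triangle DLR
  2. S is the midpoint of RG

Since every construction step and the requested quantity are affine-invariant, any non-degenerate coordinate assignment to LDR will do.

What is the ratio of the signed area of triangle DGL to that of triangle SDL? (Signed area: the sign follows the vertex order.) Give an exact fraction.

[DGL]:[SDL] = -1/2

Work in coordinates with L = (0, 0), D = (1, 0), R = (0, 1).
1. G is the centroid of triangle DLR ⇒ G = (1/3, 1/3)
2. S is the midpoint of RG ⇒ S = (1/6, 2/3)
2·[DGL] = 1/3, 2·[SDL] = -2/3
[DGL]:[SDL] = 1/3:-2/3 = -1/2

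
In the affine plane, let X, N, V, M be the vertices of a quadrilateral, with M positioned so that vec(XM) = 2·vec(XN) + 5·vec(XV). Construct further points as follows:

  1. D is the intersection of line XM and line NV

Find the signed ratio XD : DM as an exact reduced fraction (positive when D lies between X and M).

Work in coordinates with X = (0, 0), N = (1, 0), V = (0, 1), M = (2, 5).
1. D is the intersection of line XM and line NV ⇒ D = (2/7, 5/7)
D = X + t·(M−X) with t = 1/7, so XD:DM = t:(1−t) = 1/7:6/7

XD:DM = 1/6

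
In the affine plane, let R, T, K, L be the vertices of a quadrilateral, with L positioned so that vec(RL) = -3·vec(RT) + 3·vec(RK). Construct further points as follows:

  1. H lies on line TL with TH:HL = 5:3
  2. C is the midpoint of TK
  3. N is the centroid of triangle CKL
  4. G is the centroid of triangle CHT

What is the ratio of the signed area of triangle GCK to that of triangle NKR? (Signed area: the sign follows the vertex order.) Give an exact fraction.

[GCK]:[NKR] = -1/8

Choose coordinates R = (0, 0), T = (1, 0), K = (0, 1), L = (-3, 3).
1. H lies on line TL with TH:HL = 5:3 ⇒ H = (-3/2, 15/8)
2. C is the midpoint of TK ⇒ C = (1/2, 1/2)
3. N is the centroid of triangle CKL ⇒ N = (-5/6, 3/2)
4. G is the centroid of triangle CHT ⇒ G = (0, 19/24)
2·[GCK] = 5/48, 2·[NKR] = -5/6
[GCK]:[NKR] = 5/48:-5/6 = -1/8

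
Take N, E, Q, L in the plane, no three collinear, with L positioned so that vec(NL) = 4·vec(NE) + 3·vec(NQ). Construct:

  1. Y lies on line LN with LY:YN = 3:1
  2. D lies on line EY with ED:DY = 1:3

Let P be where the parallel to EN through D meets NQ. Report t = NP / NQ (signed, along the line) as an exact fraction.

t = 3/16

Work in coordinates with N = (0, 0), E = (1, 0), Q = (0, 1), L = (4, 3).
1. Y lies on line LN with LY:YN = 3:1 ⇒ Y = (1, 3/4)
2. D lies on line EY with ED:DY = 1:3 ⇒ D = (1, 3/16)
through D parallel to EN: direction (-1, 0); meets NQ at P = (0, 3/16)
P = N + t·(Q−N) with t = 3/16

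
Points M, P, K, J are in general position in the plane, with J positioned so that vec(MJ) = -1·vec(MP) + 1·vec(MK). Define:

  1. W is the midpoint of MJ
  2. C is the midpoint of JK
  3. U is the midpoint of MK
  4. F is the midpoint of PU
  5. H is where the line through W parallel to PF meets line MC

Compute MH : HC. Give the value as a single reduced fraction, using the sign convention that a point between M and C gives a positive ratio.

MH:HC = 1/2

Set M = (0, 0), P = (1, 0), K = (0, 1), J = (-1, 1); any affine frame gives the same invariant.
1. W is the midpoint of MJ ⇒ W = (-1/2, 1/2)
2. C is the midpoint of JK ⇒ C = (-1/2, 1)
3. U is the midpoint of MK ⇒ U = (0, 1/2)
4. F is the midpoint of PU ⇒ F = (1/2, 1/4)
5. H is where the line through W parallel to PF meets line MC ⇒ H = (-1/6, 1/3)
H = M + t·(C−M) with t = 1/3, so MH:HC = t:(1−t) = 1/3:2/3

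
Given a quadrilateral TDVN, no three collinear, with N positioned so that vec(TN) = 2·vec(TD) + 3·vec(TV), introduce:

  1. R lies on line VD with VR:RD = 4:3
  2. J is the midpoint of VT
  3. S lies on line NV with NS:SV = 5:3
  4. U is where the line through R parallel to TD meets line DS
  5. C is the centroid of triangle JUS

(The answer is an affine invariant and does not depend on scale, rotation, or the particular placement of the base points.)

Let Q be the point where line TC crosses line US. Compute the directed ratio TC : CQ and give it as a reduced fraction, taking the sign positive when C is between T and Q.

Choose coordinates T = (0, 0), D = (1, 0), V = (0, 1), N = (2, 3).
1. R lies on line VD with VR:RD = 4:3 ⇒ R = (4/7, 3/7)
2. J is the midpoint of VT ⇒ J = (0, 1/2)
3. S lies on line NV with NS:SV = 5:3 ⇒ S = (3/4, 7/4)
4. U is where the line through R parallel to TD meets line DS ⇒ U = (46/49, 3/7)
5. C is the centroid of triangle JUS ⇒ C = (331/588, 25/28)
line TC meets US at Q = (331/406, 75/58)
C = T + t·(Q−T) with t = 29/42, so TC:CQ = 29/42:13/42

TC:CQ = 29/13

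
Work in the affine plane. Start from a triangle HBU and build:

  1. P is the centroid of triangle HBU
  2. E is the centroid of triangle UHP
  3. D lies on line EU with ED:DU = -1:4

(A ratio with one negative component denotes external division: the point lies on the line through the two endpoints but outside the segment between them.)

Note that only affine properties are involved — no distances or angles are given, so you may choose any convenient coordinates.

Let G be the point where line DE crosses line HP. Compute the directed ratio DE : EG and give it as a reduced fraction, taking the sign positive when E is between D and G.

Assign H = (0, 0), B = (1, 0), U = (0, 1) — the answer is frame-independent, so this choice is without loss of generality.
1. P is the centroid of triangle HBU ⇒ P = (1/3, 1/3)
2. E is the centroid of triangle UHP ⇒ E = (1/9, 4/9)
3. D lies on line EU with ED:DU = -1:4 ⇒ D = (4/27, 7/27)
line DE meets HP at G = (1/6, 1/6)
E = D + t·(G−D) with t = -2, so DE:EG = -2:3

DE:EG = -2/3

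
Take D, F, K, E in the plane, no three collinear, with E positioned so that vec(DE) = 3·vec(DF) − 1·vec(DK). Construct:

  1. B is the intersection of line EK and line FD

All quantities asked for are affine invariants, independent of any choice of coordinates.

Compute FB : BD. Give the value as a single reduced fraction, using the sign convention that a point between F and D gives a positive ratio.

FB:BD = -1/3

Set D = (0, 0), F = (1, 0), K = (0, 1), E = (3, -1); any affine frame gives the same invariant.
1. B is the intersection of line EK and line FD ⇒ B = (3/2, 0)
B = F + t·(D−F) with t = -1/2, so FB:BD = t:(1−t) = -1/2:3/2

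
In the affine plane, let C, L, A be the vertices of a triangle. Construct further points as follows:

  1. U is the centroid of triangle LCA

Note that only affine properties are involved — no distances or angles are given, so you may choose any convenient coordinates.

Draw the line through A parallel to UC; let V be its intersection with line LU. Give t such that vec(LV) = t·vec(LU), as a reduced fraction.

Choose coordinates C = (0, 0), L = (1, 0), A = (0, 1).
1. U is the centroid of triangle LCA ⇒ U = (1/3, 1/3)
through A parallel to UC: direction (-1/3, -1/3); meets LU at V = (-1/3, 2/3)
V = L + t·(U−L) with t = 2

t = 2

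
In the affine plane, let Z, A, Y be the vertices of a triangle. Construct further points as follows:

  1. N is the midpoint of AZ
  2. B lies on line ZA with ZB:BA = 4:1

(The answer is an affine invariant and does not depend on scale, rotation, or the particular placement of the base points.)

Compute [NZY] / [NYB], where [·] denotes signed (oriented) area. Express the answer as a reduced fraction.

Assign Z = (0, 0), A = (1, 0), Y = (0, 1) — the answer is frame-independent, so this choice is without loss of generality.
1. N is the midpoint of AZ ⇒ N = (1/2, 0)
2. B lies on line ZA with ZB:BA = 4:1 ⇒ B = (4/5, 0)
2·[NZY] = -1/2, 2·[NYB] = -3/10
[NZY]:[NYB] = -1/2:-3/10 = 5/3

[NZY]:[NYB] = 5/3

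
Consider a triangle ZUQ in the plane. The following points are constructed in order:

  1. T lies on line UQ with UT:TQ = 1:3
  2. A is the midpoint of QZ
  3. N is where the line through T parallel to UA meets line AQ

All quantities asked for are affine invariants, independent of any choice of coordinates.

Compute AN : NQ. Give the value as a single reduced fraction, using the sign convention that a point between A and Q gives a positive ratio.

AN:NQ = 1/3

Set Z = (0, 0), U = (1, 0), Q = (0, 1); any affine frame gives the same invariant.
1. T lies on line UQ with UT:TQ = 1:3 ⇒ T = (3/4, 1/4)
2. A is the midpoint of QZ ⇒ A = (0, 1/2)
3. N is where the line through T parallel to UA meets line AQ ⇒ N = (0, 5/8)
N = A + t·(Q−A) with t = 1/4, so AN:NQ = t:(1−t) = 1/4:3/4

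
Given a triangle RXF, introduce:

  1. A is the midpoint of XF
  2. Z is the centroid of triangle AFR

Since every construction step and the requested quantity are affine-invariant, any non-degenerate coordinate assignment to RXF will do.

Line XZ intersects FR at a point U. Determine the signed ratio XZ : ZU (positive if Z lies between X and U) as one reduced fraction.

XZ:ZU = 5

Assign R = (0, 0), X = (1, 0), F = (0, 1) — the answer is frame-independent, so this choice is without loss of generality.
1. A is the midpoint of XF ⇒ A = (1/2, 1/2)
2. Z is the centroid of triangle AFR ⇒ Z = (1/6, 1/2)
line XZ meets FR at U = (0, 3/5)
Z = X + t·(U−X) with t = 5/6, so XZ:ZU = 5/6:1/6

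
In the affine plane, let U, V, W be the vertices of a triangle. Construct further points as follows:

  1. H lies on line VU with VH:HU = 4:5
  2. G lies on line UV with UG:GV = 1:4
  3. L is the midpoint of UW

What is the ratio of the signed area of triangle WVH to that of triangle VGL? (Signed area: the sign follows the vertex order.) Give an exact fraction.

[WVH]:[VGL] = 10/9

Set U = (0, 0), V = (1, 0), W = (0, 1); any affine frame gives the same invariant.
1. H lies on line VU with VH:HU = 4:5 ⇒ H = (5/9, 0)
2. G lies on line UV with UG:GV = 1:4 ⇒ G = (1/5, 0)
3. L is the midpoint of UW ⇒ L = (0, 1/2)
2·[WVH] = -4/9, 2·[VGL] = -2/5
[WVH]:[VGL] = -4/9:-2/5 = 10/9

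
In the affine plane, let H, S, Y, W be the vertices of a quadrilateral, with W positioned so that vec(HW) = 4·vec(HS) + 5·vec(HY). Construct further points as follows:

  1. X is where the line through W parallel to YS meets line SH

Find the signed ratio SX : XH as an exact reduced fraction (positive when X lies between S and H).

Choose coordinates H = (0, 0), S = (1, 0), Y = (0, 1), W = (4, 5).
1. X is where the line through W parallel to YS meets line SH ⇒ X = (9, 0)
X = S + t·(H−S) with t = -8, so SX:XH = t:(1−t) = -8:9

SX:XH = -8/9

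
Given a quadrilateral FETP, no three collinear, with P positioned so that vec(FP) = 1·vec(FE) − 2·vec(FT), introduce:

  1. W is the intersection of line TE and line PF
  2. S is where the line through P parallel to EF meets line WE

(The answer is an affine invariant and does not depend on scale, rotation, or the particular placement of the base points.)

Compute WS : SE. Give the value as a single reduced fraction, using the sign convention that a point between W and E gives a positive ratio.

WS:SE = -2

Work in coordinates with F = (0, 0), E = (1, 0), T = (0, 1), P = (1, -2).
1. W is the intersection of line TE and line PF ⇒ W = (-1, 2)
2. S is where the line through P parallel to EF meets line WE ⇒ S = (3, -2)
S = W + t·(E−W) with t = 2, so WS:SE = t:(1−t) = 2:-1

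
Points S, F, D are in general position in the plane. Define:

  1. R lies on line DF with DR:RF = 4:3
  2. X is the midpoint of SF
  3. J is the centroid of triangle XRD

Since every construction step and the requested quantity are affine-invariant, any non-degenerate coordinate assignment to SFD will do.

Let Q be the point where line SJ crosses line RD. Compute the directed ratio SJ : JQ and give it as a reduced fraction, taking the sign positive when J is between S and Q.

SJ:JQ = 5

Work in coordinates with S = (0, 0), F = (1, 0), D = (0, 1).
1. R lies on line DF with DR:RF = 4:3 ⇒ R = (4/7, 3/7)
2. X is the midpoint of SF ⇒ X = (1/2, 0)
3. J is the centroid of triangle XRD ⇒ J = (5/14, 10/21)
line SJ meets RD at Q = (3/7, 4/7)
J = S + t·(Q−S) with t = 5/6, so SJ:JQ = 5/6:1/6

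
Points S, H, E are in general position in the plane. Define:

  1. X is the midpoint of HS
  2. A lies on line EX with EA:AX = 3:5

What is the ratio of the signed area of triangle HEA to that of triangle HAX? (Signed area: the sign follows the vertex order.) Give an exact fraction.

Choose coordinates S = (0, 0), H = (1, 0), E = (0, 1).
1. X is the midpoint of HS ⇒ X = (1/2, 0)
2. A lies on line EX with EA:AX = 3:5 ⇒ A = (3/16, 5/8)
2·[HEA] = 3/16, 2·[HAX] = 5/16
[HEA]:[HAX] = 3/16:5/16 = 3/5

[HEA]:[HAX] = 3/5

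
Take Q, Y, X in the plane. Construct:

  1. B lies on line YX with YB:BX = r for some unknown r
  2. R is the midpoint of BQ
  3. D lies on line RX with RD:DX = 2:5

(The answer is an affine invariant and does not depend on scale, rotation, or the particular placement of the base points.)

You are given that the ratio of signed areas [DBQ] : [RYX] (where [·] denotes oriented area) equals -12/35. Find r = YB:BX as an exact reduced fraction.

Work in coordinates with Q = (0, 0), Y = (1, 0), X = (0, 1).
1. With YB:BX = r, write λ = r/(r+1) so B = Y + λ·(X−Y); B is affine-linear in λ
2. R is the midpoint of BQ ⇒ R is an affine combination of earlier points and hence also affine-linear in λ
3. D lies on line RX with RD:DX = 2:5 ⇒ D is an affine combination of earlier points and hence also affine-linear in λ
Every point depending on B is an affine combination of B and λ-independent points, so each such coordinate is linear in λ; the λ² term in each signed area is a multiple of (X−Y)×(X−Y) = 0, so 2·[DBQ] and 2·[RYX] are each linear in λ. Evaluating at λ=0 and λ=1:
  2·[DBQ] = 2/7·λ − 2/7,   2·[RYX] = 1/2
So [DBQ]:[RYX] = (2/7·λ − 2/7) / (1/2). Setting this equal to -12/35:
  2/7·λ − 2/7 = -12/35·(1/2)  ⇒  λ = 2/5
Then r = λ/(1−λ) = (2/5)/(3/5) = 2/3. Check: with r = 2/3, B = (3/5, 2/5) and [DBQ]:[RYX] = -12/35 as required.

r = 2/3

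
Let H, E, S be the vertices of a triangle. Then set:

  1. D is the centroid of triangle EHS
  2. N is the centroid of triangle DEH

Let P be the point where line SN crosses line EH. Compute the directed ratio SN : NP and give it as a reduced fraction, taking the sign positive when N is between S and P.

Set H = (0, 0), E = (1, 0), S = (0, 1); any affine frame gives the same invariant.
1. D is the centroid of triangle EHS ⇒ D = (1/3, 1/3)
2. N is the centroid of triangle DEH ⇒ N = (4/9, 1/9)
line SN meets EH at P = (1/2, 0)
N = S + t·(P−S) with t = 8/9, so SN:NP = 8/9:1/9

SN:NP = 8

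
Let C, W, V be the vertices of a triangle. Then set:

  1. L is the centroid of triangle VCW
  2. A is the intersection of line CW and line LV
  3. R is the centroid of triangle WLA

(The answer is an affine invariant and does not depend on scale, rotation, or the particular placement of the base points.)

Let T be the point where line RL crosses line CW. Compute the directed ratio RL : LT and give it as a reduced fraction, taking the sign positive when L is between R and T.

RL:LT = -2/3

Work in coordinates with C = (0, 0), W = (1, 0), V = (0, 1).
1. L is the centroid of triangle VCW ⇒ L = (1/3, 1/3)
2. A is the intersection of line CW and line LV ⇒ A = (1/2, 0)
3. R is the centroid of triangle WLA ⇒ R = (11/18, 1/9)
line RL meets CW at T = (3/4, 0)
L = R + t·(T−R) with t = -2, so RL:LT = -2:3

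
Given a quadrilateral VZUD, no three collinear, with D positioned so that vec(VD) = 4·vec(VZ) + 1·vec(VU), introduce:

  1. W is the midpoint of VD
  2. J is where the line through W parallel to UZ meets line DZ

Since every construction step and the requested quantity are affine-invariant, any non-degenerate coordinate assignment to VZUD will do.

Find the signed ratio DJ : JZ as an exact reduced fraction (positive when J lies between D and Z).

DJ:JZ = 5/3

Set V = (0, 0), Z = (1, 0), U = (0, 1), D = (4, 1); any affine frame gives the same invariant.
1. W is the midpoint of VD ⇒ W = (2, 1/2)
2. J is where the line through W parallel to UZ meets line DZ ⇒ J = (17/8, 3/8)
J = D + t·(Z−D) with t = 5/8, so DJ:JZ = t:(1−t) = 5/8:3/8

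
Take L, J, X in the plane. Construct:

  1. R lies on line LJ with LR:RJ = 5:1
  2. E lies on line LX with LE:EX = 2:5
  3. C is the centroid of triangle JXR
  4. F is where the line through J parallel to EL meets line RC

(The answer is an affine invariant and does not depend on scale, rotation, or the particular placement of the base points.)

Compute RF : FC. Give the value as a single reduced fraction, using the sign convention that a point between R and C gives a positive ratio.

RF:FC = -3/7

Choose coordinates L = (0, 0), J = (1, 0), X = (0, 1).
1. R lies on line LJ with LR:RJ = 5:1 ⇒ R = (5/6, 0)
2. E lies on line LX with LE:EX = 2:5 ⇒ E = (0, 2/7)
3. C is the centroid of triangle JXR ⇒ C = (11/18, 1/3)
4. F is where the line through J parallel to EL meets line RC ⇒ F = (1, -1/4)
F = R + t·(C−R) with t = -3/4, so RF:FC = t:(1−t) = -3/4:7/4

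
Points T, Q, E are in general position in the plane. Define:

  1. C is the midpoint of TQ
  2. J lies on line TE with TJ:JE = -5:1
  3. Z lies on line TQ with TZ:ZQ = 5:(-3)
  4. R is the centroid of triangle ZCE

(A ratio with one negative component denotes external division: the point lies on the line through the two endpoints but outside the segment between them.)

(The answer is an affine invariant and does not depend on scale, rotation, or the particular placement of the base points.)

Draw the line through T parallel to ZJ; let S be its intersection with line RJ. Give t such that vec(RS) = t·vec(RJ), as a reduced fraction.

t = -2

Assign T = (0, 0), Q = (1, 0), E = (0, 1) — the answer is frame-independent, so this choice is without loss of generality.
1. C is the midpoint of TQ ⇒ C = (1/2, 0)
2. J lies on line TE with TJ:JE = -5:1 ⇒ J = (0, 5/4)
3. Z lies on line TQ with TZ:ZQ = 5:(-3) ⇒ Z = (5/2, 0)
4. R is the centroid of triangle ZCE ⇒ R = (1, 1/3)
through T parallel to ZJ: direction (-5/2, 5/4); meets RJ at S = (3, -3/2)
S = R + t·(J−R) with t = -2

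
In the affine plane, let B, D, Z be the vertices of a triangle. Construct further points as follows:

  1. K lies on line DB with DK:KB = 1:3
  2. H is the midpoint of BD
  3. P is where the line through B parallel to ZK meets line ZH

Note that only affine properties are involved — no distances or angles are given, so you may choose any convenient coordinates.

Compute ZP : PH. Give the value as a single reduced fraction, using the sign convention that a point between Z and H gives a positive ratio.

Choose coordinates B = (0, 0), D = (1, 0), Z = (0, 1).
1. K lies on line DB with DK:KB = 1:3 ⇒ K = (3/4, 0)
2. H is the midpoint of BD ⇒ H = (1/2, 0)
3. P is where the line through B parallel to ZK meets line ZH ⇒ P = (3/2, -2)
P = Z + t·(H−Z) with t = 3, so ZP:PH = t:(1−t) = 3:-2

ZP:PH = -3/2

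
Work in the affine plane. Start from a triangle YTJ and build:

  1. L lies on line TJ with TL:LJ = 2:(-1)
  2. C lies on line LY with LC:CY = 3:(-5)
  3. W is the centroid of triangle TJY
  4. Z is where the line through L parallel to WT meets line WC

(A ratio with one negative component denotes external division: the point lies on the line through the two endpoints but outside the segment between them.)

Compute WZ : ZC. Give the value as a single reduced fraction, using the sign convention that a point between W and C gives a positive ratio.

WZ:ZC = 4/9

Choose coordinates Y = (0, 0), T = (1, 0), J = (0, 1).
1. L lies on line TJ with TL:LJ = 2:(-1) ⇒ L = (-1, 2)
2. C lies on line LY with LC:CY = 3:(-5) ⇒ C = (-5/2, 5)
3. W is the centroid of triangle TJY ⇒ W = (1/3, 1/3)
4. Z is where the line through L parallel to WT meets line WC ⇒ Z = (-7/13, 23/13)
Z = W + t·(C−W) with t = 4/13, so WZ:ZC = t:(1−t) = 4/13:9/13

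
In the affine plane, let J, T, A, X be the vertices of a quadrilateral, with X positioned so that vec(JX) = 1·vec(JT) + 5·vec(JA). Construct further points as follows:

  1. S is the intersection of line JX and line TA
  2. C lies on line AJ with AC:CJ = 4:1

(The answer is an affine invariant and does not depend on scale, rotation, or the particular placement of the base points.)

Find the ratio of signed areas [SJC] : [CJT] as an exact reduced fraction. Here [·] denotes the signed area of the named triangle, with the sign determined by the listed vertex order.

Set J = (0, 0), T = (1, 0), A = (0, 1), X = (1, 5); any affine frame gives the same invariant.
1. S is the intersection of line JX and line TA ⇒ S = (1/6, 5/6)
2. C lies on line AJ with AC:CJ = 4:1 ⇒ C = (0, 1/5)
2·[SJC] = -1/30, 2·[CJT] = 1/5
[SJC]:[CJT] = -1/30:1/5 = -1/6

[SJC]:[CJT] = -1/6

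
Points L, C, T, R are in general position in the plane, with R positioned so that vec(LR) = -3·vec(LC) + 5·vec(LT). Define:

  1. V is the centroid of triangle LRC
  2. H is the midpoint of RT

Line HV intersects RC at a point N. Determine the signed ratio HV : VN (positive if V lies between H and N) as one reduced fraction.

Work in coordinates with L = (0, 0), C = (1, 0), T = (0, 1), R = (-3, 5).
1. V is the centroid of triangle LRC ⇒ V = (-2/3, 5/3)
2. H is the midpoint of RT ⇒ H = (-3/2, 3)
line HV meets RC at N = (-13/7, 25/7)
V = H + t·(N−H) with t = -7/3, so HV:VN = -7/3:10/3

HV:VN = -7/10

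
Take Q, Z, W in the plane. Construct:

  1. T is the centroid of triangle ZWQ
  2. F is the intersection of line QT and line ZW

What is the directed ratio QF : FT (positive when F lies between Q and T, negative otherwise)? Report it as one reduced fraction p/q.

QF:FT = -3

Assign Q = (0, 0), Z = (1, 0), W = (0, 1) — the answer is frame-independent, so this choice is without loss of generality.
1. T is the centroid of triangle ZWQ ⇒ T = (1/3, 1/3)
2. F is the intersection of line QT and line ZW ⇒ F = (1/2, 1/2)
F = Q + t·(T−Q) with t = 3/2, so QF:FT = t:(1−t) = 3/2:-1/2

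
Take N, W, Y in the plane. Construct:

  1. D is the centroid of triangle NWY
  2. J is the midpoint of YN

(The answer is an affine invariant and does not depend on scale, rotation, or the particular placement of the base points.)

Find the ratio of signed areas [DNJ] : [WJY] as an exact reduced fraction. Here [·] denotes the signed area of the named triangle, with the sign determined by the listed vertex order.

[DNJ]:[WJY] = 1/3

Assign N = (0, 0), W = (1, 0), Y = (0, 1) — the answer is frame-independent, so this choice is without loss of generality.
1. D is the centroid of triangle NWY ⇒ D = (1/3, 1/3)
2. J is the midpoint of YN ⇒ J = (0, 1/2)
2·[DNJ] = -1/6, 2·[WJY] = -1/2
[DNJ]:[WJY] = -1/6:-1/2 = 1/3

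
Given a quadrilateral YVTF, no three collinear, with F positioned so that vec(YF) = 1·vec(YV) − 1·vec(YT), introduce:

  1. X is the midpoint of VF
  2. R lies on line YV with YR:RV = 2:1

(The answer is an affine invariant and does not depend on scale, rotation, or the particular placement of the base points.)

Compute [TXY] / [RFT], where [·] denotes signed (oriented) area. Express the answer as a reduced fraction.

[TXY]:[RFT] = 3

Set Y = (0, 0), V = (1, 0), T = (0, 1), F = (1, -1); any affine frame gives the same invariant.
1. X is the midpoint of VF ⇒ X = (1, -1/2)
2. R lies on line YV with YR:RV = 2:1 ⇒ R = (2/3, 0)
2·[TXY] = -1, 2·[RFT] = -1/3
[TXY]:[RFT] = -1:-1/3 = 3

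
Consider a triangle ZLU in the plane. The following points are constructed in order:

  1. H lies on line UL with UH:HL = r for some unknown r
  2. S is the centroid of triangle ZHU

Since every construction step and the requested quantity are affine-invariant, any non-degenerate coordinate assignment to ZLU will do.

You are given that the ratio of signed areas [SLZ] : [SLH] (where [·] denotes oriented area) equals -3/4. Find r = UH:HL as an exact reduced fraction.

r = -5/4

Set Z = (0, 0), L = (1, 0), U = (0, 1); any affine frame gives the same invariant.
1. With UH:HL = r, write λ = r/(r+1) so H = U + λ·(L−U); H is affine-linear in λ
2. S is the centroid of triangle ZHU ⇒ S is an affine combination of earlier points and hence also affine-linear in λ
Every point depending on H is an affine combination of H and λ-independent points, so each such coordinate is linear in λ; the λ² term in each signed area is a multiple of (L−U)×(L−U) = 0, so 2·[SLZ] and 2·[SLH] are each linear in λ. Evaluating at λ=0 and λ=1:
  2·[SLZ] = 1/3·λ − 2/3,   2·[SLH] = -1/3·λ + 1/3
So [SLZ]:[SLH] = (1/3·λ − 2/3) / (-1/3·λ + 1/3). Setting this equal to -3/4:
  1/3·λ − 2/3 = -3/4·(-1/3·λ + 1/3)  ⇒  λ = 5
Then r = λ/(1−λ) = (5)/(-4) = -5/4. Check: with r = -5/4, H = (5, -4) and [SLZ]:[SLH] = -3/4 as required.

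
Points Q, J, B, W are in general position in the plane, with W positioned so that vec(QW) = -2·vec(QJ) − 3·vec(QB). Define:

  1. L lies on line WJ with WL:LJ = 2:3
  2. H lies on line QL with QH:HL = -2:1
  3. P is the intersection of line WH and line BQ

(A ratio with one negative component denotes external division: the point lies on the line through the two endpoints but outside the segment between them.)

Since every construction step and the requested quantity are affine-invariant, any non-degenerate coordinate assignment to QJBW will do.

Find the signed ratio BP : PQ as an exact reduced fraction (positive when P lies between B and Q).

Assign Q = (0, 0), J = (1, 0), B = (0, 1), W = (-2, -3) — the answer is frame-independent, so this choice is without loss of generality.
1. L lies on line WJ with WL:LJ = 2:3 ⇒ L = (-4/5, -9/5)
2. H lies on line QL with QH:HL = -2:1 ⇒ H = (-8/5, -18/5)
3. P is the intersection of line WH and line BQ ⇒ P = (0, -6)
P = B + t·(Q−B) with t = 7, so BP:PQ = t:(1−t) = 7:-6

BP:PQ = -7/6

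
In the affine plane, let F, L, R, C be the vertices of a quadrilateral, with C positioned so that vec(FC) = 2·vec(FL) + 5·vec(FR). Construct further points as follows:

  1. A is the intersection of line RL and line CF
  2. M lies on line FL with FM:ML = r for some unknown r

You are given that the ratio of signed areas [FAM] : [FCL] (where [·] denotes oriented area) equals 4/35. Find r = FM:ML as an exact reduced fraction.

r = 4

Choose coordinates F = (0, 0), L = (1, 0), R = (0, 1), C = (2, 5).
1. A is the intersection of line RL and line CF ⇒ A = (2/7, 5/7)
2. With FM:ML = r, write λ = r/(r+1) so M = F + λ·(L−F); M is affine-linear in λ
Every point depending on M is an affine combination of M and λ-independent points, so each such coordinate is linear in λ; the λ² term in each signed area is a multiple of (L−F)×(L−F) = 0, so 2·[FAM] and 2·[FCL] are each linear in λ. Evaluating at λ=0 and λ=1:
  2·[FAM] = -5/7·λ,   2·[FCL] = -5
So [FAM]:[FCL] = (-5/7·λ) / (-5). Setting this equal to 4/35:
  -5/7·λ = 4/35·(-5)  ⇒  λ = 4/5
Then r = λ/(1−λ) = (4/5)/(1/5) = 4. Check: with r = 4, M = (4/5, 0) and [FAM]:[FCL] = 4/35 as required.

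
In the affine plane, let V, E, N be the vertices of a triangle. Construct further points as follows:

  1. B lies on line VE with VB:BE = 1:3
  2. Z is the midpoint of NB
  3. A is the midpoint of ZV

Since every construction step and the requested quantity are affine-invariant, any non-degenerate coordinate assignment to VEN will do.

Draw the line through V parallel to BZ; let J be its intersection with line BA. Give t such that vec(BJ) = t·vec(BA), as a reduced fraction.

t = 2

Assign V = (0, 0), E = (1, 0), N = (0, 1) — the answer is frame-independent, so this choice is without loss of generality.
1. B lies on line VE with VB:BE = 1:3 ⇒ B = (1/4, 0)
2. Z is the midpoint of NB ⇒ Z = (1/8, 1/2)
3. A is the midpoint of ZV ⇒ A = (1/16, 1/4)
through V parallel to BZ: direction (-1/8, 1/2); meets BA at J = (-1/8, 1/2)
J = B + t·(A−B) with t = 2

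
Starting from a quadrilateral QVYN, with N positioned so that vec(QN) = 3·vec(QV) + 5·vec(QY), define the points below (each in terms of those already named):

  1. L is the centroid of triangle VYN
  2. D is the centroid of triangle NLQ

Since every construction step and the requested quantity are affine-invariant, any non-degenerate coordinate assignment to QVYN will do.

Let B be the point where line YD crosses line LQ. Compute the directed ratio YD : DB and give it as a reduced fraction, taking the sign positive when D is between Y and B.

Choose coordinates Q = (0, 0), V = (1, 0), Y = (0, 1), N = (3, 5).
1. L is the centroid of triangle VYN ⇒ L = (4/3, 2)
2. D is the centroid of triangle NLQ ⇒ D = (13/9, 7/3)
line YD meets LQ at B = (26/15, 13/5)
D = Y + t·(B−Y) with t = 5/6, so YD:DB = 5/6:1/6

YD:DB = 5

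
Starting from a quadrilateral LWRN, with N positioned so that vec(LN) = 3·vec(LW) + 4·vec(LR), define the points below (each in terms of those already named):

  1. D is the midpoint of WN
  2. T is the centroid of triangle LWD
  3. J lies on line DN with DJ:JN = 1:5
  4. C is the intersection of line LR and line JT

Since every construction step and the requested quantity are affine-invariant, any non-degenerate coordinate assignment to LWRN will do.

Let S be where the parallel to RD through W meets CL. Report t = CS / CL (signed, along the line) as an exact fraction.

Work in coordinates with L = (0, 0), W = (1, 0), R = (0, 1), N = (3, 4).
1. D is the midpoint of WN ⇒ D = (2, 2)
2. T is the centroid of triangle LWD ⇒ T = (1, 2/3)
3. J lies on line DN with DJ:JN = 1:5 ⇒ J = (13/6, 7/3)
4. C is the intersection of line LR and line JT ⇒ C = (0, -16/21)
through W parallel to RD: direction (2, 1); meets CL at S = (0, -1/2)
S = C + t·(L−C) with t = 11/32

t = 11/32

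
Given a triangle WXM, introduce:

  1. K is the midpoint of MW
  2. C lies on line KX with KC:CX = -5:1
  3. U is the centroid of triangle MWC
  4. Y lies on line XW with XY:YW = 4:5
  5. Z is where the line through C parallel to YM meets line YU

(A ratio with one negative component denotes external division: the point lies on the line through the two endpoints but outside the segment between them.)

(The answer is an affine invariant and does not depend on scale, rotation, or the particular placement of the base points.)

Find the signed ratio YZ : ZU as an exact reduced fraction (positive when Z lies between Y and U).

YZ:ZU = -27/26

Work in coordinates with W = (0, 0), X = (1, 0), M = (0, 1).
1. K is the midpoint of MW ⇒ K = (0, 1/2)
2. C lies on line KX with KC:CX = -5:1 ⇒ C = (5/4, -1/8)
3. U is the centroid of triangle MWC ⇒ U = (5/12, 7/24)
4. Y lies on line XW with XY:YW = 4:5 ⇒ Y = (5/9, 0)
5. Z is where the line through C parallel to YM meets line YU ⇒ Z = (-115/36, 63/8)
Z = Y + t·(U−Y) with t = 27, so YZ:ZU = t:(1−t) = 27:-26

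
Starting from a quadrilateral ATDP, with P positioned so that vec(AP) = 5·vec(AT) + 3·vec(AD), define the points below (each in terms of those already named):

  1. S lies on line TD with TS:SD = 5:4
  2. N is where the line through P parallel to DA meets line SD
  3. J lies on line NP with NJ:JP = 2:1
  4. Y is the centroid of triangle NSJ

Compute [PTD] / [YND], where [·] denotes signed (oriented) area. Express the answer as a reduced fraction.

[PTD]:[YND] = 9/10

Assign A = (0, 0), T = (1, 0), D = (0, 1), P = (5, 3) — the answer is frame-independent, so this choice is without loss of generality.
1. S lies on line TD with TS:SD = 5:4 ⇒ S = (4/9, 5/9)
2. N is where the line through P parallel to DA meets line SD ⇒ N = (5, -4)
3. J lies on line NP with NJ:JP = 2:1 ⇒ J = (5, 2/3)
4. Y is the centroid of triangle NSJ ⇒ Y = (94/27, -25/27)
2·[PTD] = -7, 2·[YND] = -70/9
[PTD]:[YND] = -7:-70/9 = 9/10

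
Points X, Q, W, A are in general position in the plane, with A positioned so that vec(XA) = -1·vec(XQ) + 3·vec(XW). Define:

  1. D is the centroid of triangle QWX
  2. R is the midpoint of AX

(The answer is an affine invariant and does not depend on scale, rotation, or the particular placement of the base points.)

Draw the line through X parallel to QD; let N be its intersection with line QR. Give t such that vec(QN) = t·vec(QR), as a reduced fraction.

t = -2/3

Choose coordinates X = (0, 0), Q = (1, 0), W = (0, 1), A = (-1, 3).
1. D is the centroid of triangle QWX ⇒ D = (1/3, 1/3)
2. R is the midpoint of AX ⇒ R = (-1/2, 3/2)
through X parallel to QD: direction (-2/3, 1/3); meets QR at N = (2, -1)
N = Q + t·(R−Q) with t = -2/3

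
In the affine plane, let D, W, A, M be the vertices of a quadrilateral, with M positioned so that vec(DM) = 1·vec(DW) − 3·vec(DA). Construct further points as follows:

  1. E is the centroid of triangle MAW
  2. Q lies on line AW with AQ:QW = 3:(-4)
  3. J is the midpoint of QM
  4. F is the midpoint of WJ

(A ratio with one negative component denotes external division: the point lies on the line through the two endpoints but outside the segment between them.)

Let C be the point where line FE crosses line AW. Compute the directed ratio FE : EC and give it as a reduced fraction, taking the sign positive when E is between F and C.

Choose coordinates D = (0, 0), W = (1, 0), A = (0, 1), M = (1, -3).
1. E is the centroid of triangle MAW ⇒ E = (2/3, -2/3)
2. Q lies on line AW with AQ:QW = 3:(-4) ⇒ Q = (-3, 4)
3. J is the midpoint of QM ⇒ J = (-1, 1/2)
4. F is the midpoint of WJ ⇒ F = (0, 1/4)
line FE meets AW at C = (-2, 3)
E = F + t·(C−F) with t = -1/3, so FE:EC = -1/3:4/3

FE:EC = -1/4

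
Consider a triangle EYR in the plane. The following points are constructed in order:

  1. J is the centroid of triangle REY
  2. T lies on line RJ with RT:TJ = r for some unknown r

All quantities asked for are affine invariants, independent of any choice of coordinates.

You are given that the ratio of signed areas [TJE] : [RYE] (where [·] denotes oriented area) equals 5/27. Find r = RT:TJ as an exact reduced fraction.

Assign E = (0, 0), Y = (1, 0), R = (0, 1) — the answer is frame-independent, so this choice is without loss of generality.
1. J is the centroid of triangle REY ⇒ J = (1/3, 1/3)
2. With RT:TJ = r, write λ = r/(r+1) so T = R + λ·(J−R); T is affine-linear in λ
Every point depending on T is an affine combination of T and λ-independent points, so each such coordinate is linear in λ; the λ² term in each signed area is a multiple of (J−R)×(J−R) = 0, so 2·[TJE] and 2·[RYE] are each linear in λ. Evaluating at λ=0 and λ=1:
  2·[TJE] = 1/3·λ − 1/3,   2·[RYE] = -1
So [TJE]:[RYE] = (1/3·λ − 1/3) / (-1). Setting this equal to 5/27:
  1/3·λ − 1/3 = 5/27·(-1)  ⇒  λ = 4/9
Then r = λ/(1−λ) = (4/9)/(5/9) = 4/5. Check: with r = 4/5, T = (4/27, 19/27) and [TJE]:[RYE] = 5/27 as required.

r = 4/5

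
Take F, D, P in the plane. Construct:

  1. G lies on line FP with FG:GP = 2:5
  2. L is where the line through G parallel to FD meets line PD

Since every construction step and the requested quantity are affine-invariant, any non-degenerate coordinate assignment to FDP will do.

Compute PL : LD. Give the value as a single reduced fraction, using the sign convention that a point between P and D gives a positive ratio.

Work in coordinates with F = (0, 0), D = (1, 0), P = (0, 1).
1. G lies on line FP with FG:GP = 2:5 ⇒ G = (0, 2/7)
2. L is where the line through G parallel to FD meets line PD ⇒ L = (5/7, 2/7)
L = P + t·(D−P) with t = 5/7, so PL:LD = t:(1−t) = 5/7:2/7

PL:LD = 5/2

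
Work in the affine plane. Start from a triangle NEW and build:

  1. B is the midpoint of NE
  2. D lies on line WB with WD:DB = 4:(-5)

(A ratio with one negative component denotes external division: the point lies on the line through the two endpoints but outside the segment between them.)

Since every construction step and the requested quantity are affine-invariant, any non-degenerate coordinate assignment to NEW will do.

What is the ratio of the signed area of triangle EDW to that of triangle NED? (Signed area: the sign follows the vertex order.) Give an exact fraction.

[EDW]:[NED] = 2/5

Assign N = (0, 0), E = (1, 0), W = (0, 1) — the answer is frame-independent, so this choice is without loss of generality.
1. B is the midpoint of NE ⇒ B = (1/2, 0)
2. D lies on line WB with WD:DB = 4:(-5) ⇒ D = (-2, 5)
2·[EDW] = 2, 2·[NED] = 5
[EDW]:[NED] = 2:5 = 2/5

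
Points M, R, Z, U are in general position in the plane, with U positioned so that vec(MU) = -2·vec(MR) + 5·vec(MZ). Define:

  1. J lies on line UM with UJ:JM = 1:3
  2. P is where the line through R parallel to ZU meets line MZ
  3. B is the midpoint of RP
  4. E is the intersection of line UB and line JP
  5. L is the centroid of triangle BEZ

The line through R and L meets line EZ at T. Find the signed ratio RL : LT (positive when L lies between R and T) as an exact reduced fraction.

RL:LT = 16/5

Choose coordinates M = (0, 0), R = (1, 0), Z = (0, 1), U = (-2, 5).
1. J lies on line UM with UJ:JM = 1:3 ⇒ J = (-3/2, 15/4)
2. P is where the line through R parallel to ZU meets line MZ ⇒ P = (0, 2)
3. B is the midpoint of RP ⇒ B = (1/2, 1)
4. E is the intersection of line UB and line JP ⇒ E = (-6/13, 33/13)
5. L is the centroid of triangle BEZ ⇒ L = (1/78, 59/39)
line RL meets EZ at T = (-123/416, 413/208)
L = R + t·(T−R) with t = 16/21, so RL:LT = 16/21:5/21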